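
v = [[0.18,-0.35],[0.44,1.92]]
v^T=[[0.18,0.44], [-0.35,1.92]]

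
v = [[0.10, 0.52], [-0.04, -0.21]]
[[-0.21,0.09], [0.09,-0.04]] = v @ [[0.96, -13.02], [-0.59, 2.68]]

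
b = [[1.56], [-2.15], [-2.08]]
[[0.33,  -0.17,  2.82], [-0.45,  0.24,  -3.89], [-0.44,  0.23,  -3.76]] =b@ [[0.21,-0.11,1.81]]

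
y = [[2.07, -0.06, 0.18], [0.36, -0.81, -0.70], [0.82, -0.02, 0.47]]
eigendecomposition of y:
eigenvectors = [[-0.9, -0.11, -0.02], [-0.01, -0.53, -1.0], [-0.44, 0.84, -0.00]]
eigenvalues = [2.16, 0.38, -0.8]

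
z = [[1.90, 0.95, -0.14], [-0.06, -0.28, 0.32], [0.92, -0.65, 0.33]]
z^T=[[1.9, -0.06, 0.92], [0.95, -0.28, -0.65], [-0.14, 0.32, 0.33]]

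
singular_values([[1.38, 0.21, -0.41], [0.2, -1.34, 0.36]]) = [1.49, 1.37]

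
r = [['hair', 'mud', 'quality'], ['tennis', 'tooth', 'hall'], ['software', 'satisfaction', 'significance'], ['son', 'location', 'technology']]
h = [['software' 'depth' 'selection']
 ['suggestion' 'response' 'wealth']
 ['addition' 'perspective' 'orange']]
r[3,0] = 'son'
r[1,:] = ['tennis', 'tooth', 'hall']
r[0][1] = 'mud'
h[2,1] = 'perspective'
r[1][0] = 'tennis'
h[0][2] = 'selection'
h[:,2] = ['selection', 'wealth', 'orange']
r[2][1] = 'satisfaction'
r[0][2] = 'quality'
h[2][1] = 'perspective'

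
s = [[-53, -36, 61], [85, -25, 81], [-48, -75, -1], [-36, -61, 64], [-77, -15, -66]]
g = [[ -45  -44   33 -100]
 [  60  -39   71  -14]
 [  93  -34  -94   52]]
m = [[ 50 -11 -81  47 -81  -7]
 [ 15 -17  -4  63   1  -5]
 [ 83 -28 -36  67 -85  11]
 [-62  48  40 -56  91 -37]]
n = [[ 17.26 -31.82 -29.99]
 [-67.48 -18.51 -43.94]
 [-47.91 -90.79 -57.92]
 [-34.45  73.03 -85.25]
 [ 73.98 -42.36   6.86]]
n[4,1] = -42.36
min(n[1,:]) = -67.48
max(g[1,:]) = 71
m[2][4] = -85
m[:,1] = [-11, -17, -28, 48]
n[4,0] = 73.98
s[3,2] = 64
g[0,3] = -100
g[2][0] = 93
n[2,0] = -47.91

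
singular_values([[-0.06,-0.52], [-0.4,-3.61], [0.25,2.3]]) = [4.34, 0.0]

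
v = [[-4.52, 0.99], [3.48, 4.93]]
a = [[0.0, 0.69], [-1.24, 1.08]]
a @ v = [[2.40, 3.4], [9.36, 4.1]]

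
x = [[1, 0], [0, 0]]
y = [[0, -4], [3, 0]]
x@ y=[[0, -4], [0, 0]]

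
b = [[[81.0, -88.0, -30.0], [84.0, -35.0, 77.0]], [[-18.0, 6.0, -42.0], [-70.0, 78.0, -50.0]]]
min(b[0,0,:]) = -88.0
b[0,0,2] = -30.0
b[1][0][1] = 6.0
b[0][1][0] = 84.0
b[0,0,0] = 81.0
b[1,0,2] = -42.0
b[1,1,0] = -70.0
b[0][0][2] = -30.0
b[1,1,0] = -70.0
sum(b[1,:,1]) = 84.0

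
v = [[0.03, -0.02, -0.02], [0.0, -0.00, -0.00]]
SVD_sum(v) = [[0.03, -0.02, -0.02], [0.00, 0.00, 0.0]] + [[-0.0, -0.00, -0.0], [-0.0, -0.00, 0.0]]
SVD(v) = [[1.00, 0.00], [0.00, 1.00]] @ diag([0.04123105625617661, -0.0]) @ [[0.73,-0.49,-0.49], [0.49,0.86,-0.14]]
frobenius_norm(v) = 0.04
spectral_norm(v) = 0.04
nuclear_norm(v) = 0.04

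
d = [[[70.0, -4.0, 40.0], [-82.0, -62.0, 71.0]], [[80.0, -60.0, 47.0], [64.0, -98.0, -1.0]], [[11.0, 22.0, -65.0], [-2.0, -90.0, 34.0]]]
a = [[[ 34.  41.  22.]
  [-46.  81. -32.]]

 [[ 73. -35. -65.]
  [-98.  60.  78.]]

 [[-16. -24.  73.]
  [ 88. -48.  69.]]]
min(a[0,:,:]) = -46.0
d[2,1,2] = 34.0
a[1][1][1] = 60.0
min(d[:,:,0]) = -82.0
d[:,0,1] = [-4.0, -60.0, 22.0]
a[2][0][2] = 73.0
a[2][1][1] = -48.0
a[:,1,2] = [-32.0, 78.0, 69.0]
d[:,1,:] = [[-82.0, -62.0, 71.0], [64.0, -98.0, -1.0], [-2.0, -90.0, 34.0]]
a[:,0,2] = [22.0, -65.0, 73.0]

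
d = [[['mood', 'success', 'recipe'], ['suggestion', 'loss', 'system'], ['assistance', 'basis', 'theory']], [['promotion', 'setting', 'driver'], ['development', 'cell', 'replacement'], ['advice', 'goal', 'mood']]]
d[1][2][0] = 'advice'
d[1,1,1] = 'cell'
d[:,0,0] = ['mood', 'promotion']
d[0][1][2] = 'system'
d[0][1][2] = 'system'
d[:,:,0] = [['mood', 'suggestion', 'assistance'], ['promotion', 'development', 'advice']]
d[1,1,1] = 'cell'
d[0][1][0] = 'suggestion'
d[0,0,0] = 'mood'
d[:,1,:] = [['suggestion', 'loss', 'system'], ['development', 'cell', 'replacement']]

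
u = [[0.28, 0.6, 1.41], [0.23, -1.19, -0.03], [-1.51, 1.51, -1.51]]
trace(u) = -2.42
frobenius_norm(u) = 3.28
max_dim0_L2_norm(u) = 2.07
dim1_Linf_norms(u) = [1.41, 1.19, 1.51]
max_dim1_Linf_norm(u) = 1.51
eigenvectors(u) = [[0.44+0.45j, (0.44-0.45j), (0.7+0j)], [0.12-0.08j, 0.12+0.08j, (0.35+0j)], [(-0.76+0j), (-0.76-0j), (-0.63+0j)]]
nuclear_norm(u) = 4.75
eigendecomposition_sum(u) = [[0.28+0.76j,  1.07-1.12j,  0.91+0.21j], [(0.18-0.03j),  (-0.21-0.29j),  0.09-0.20j], [(-0.88-0.4j),  (0.07+1.84j),  (-0.94+0.6j)]] + [[(0.28-0.76j), 1.07+1.12j, (0.91-0.21j)], [0.18+0.03j, -0.21+0.29j, (0.09+0.2j)], [(-0.88+0.4j), (0.07-1.84j), (-0.94-0.6j)]] + [[-0.27+0.00j, (-1.53-0j), (-0.41+0j)], [-0.14+0.00j, -0.78-0.00j, -0.21+0.00j], [(0.24-0j), 1.38+0.00j, 0.37-0.00j]]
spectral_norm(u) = 2.81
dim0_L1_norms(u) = [2.02, 3.3, 2.95]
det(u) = -1.29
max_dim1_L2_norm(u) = 2.62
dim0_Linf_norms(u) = [1.51, 1.51, 1.51]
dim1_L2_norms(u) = [1.56, 1.21, 2.62]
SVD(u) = [[-0.24, 0.84, 0.49], [-0.28, -0.54, 0.79], [0.93, 0.06, 0.36]] @ diag([2.810527780682011, 1.6616344431218388, 0.2767753085913371]) @ [[-0.55, 0.56, -0.62], [0.01, 0.74, 0.67], [-0.84, -0.36, 0.41]]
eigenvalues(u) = [(-0.87+1.07j), (-0.87-1.07j), (-0.68+0j)]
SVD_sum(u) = [[0.38, -0.39, 0.43], [0.43, -0.44, 0.48], [-1.43, 1.47, -1.62]] + [[0.02, 1.04, 0.93],[-0.01, -0.67, -0.6],[0.00, 0.07, 0.06]] + [[-0.11, -0.05, 0.06], [-0.18, -0.08, 0.09], [-0.08, -0.04, 0.04]]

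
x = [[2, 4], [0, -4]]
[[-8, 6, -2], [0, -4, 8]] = x @ [[-4, 1, 3], [0, 1, -2]]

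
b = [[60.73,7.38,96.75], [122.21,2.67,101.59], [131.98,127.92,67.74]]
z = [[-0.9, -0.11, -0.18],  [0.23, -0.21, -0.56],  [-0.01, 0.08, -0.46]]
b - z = [[61.63,  7.49,  96.93], [121.98,  2.88,  102.15], [131.99,  127.84,  68.2]]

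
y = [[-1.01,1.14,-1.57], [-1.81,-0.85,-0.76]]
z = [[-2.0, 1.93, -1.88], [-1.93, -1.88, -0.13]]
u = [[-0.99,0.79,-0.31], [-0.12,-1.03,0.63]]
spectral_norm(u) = 1.58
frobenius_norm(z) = 4.31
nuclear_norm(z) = 6.05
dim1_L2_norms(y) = [2.19, 2.14]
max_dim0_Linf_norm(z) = 2.0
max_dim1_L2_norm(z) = 3.36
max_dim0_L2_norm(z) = 2.78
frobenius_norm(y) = 3.06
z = y + u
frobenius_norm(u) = 1.78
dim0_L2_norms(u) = [1.0, 1.3, 0.7]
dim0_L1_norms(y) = [2.82, 1.99, 2.33]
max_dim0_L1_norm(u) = 1.82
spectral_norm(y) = 2.60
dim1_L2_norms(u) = [1.3, 1.21]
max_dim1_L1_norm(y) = 3.72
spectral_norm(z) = 3.36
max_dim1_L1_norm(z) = 5.81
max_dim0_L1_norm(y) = 2.82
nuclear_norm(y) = 4.22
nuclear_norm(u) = 2.41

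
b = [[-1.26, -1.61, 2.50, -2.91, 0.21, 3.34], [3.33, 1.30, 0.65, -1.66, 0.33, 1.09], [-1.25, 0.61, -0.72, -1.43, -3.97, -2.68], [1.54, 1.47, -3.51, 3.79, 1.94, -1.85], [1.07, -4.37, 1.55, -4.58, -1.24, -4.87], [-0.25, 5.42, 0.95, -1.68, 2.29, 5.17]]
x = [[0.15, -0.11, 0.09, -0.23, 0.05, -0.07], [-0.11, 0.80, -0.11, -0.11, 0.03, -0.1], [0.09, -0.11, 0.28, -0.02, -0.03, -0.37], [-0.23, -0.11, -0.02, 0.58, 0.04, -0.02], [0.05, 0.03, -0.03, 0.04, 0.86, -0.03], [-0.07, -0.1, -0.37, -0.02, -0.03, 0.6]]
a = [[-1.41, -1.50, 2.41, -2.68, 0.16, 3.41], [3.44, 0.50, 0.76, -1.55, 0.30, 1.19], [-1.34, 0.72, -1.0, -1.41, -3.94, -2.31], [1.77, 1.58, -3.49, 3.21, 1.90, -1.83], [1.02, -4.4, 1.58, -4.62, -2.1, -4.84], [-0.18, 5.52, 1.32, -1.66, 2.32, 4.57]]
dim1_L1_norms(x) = [0.7, 1.26, 0.9, 1.0, 1.04, 1.19]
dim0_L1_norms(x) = [0.7, 1.26, 0.9, 1.0, 1.04, 1.19]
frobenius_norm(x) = 1.64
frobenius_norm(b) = 15.72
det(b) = -3097.95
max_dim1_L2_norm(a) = 8.49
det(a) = -4035.24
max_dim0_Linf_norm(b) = 5.42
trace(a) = 3.77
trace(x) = 3.27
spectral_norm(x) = 0.90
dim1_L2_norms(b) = [5.49, 4.15, 5.24, 6.2, 8.3, 8.07]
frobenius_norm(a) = 15.49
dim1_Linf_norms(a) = [3.41, 3.44, 3.94, 3.49, 4.84, 5.52]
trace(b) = 7.04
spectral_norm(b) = 10.98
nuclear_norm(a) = 31.81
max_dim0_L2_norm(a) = 8.13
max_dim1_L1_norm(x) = 1.26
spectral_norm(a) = 10.87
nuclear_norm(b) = 31.92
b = x + a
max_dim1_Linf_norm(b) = 5.42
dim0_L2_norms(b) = [4.22, 7.44, 4.78, 7.17, 5.14, 8.57]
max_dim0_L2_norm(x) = 0.86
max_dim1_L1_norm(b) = 17.68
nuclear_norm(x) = 3.27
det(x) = 0.00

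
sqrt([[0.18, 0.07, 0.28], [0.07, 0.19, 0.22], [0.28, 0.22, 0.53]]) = [[0.3,0.01,0.3], [0.01,0.38,0.22], [0.30,0.22,0.63]]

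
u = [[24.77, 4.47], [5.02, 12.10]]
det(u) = 277.28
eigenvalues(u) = [26.35, 10.52]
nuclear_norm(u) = 36.87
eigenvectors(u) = [[0.94, -0.30], [0.33, 0.95]]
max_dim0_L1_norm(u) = 29.79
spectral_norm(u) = 26.35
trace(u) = 36.87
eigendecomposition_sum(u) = [[23.72,7.44], [8.36,2.62]] + [[1.05, -2.97], [-3.34, 9.48]]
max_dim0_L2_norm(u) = 25.27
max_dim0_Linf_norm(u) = 24.77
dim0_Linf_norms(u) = [24.77, 12.1]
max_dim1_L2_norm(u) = 25.17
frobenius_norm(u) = 28.38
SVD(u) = [[-0.95, -0.32], [-0.32, 0.95]] @ diag([26.35205259076197, 10.522049432202596]) @ [[-0.95,-0.31], [-0.31,0.95]]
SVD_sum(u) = [[23.72, 7.7], [8.10, 2.63]] + [[1.05, -3.23],[-3.08, 9.47]]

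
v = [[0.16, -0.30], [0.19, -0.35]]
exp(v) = [[1.15,-0.27], [0.17,0.68]]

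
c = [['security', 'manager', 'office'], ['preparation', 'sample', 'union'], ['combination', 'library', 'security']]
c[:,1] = ['manager', 'sample', 'library']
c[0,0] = 'security'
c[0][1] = 'manager'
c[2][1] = 'library'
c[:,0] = ['security', 'preparation', 'combination']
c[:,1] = ['manager', 'sample', 'library']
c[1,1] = 'sample'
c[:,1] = ['manager', 'sample', 'library']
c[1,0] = 'preparation'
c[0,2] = 'office'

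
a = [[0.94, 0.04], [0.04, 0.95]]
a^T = [[0.94, 0.04], [0.04, 0.95]]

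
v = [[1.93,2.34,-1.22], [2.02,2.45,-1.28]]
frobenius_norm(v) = 4.73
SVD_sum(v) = [[1.93, 2.34, -1.22], [2.02, 2.45, -1.28]] + [[0.00,0.0,0.0], [-0.00,-0.0,-0.00]]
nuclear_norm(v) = 4.74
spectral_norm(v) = 4.73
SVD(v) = [[-0.69, -0.72],  [-0.72, 0.69]] @ diag([4.7339409110527155, 0.0018575955940705173]) @ [[-0.59, -0.72, 0.37], [-0.39, -0.15, -0.91]]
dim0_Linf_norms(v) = [2.02, 2.45, 1.28]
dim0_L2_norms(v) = [2.79, 3.39, 1.77]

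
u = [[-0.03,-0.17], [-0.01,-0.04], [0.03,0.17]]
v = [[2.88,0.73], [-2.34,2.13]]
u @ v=[[0.31, -0.38], [0.06, -0.09], [-0.31, 0.38]]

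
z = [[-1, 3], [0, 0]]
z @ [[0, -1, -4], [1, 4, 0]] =[[3, 13, 4], [0, 0, 0]]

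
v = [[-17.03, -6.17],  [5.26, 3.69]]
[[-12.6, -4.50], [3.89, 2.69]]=v@[[0.74, -0.0], [-0.0, 0.73]]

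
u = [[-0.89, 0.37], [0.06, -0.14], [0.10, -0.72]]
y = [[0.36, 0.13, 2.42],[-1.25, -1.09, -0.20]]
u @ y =[[-0.78,-0.52,-2.23],[0.20,0.16,0.17],[0.94,0.8,0.39]]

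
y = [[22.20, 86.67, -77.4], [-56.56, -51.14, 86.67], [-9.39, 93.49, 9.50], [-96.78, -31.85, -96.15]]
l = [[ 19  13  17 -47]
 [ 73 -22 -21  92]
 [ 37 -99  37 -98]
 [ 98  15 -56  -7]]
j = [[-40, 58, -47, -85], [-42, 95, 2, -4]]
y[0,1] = 86.67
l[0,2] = 17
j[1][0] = -42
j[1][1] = 95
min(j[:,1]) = 58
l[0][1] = 13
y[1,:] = [-56.56, -51.14, 86.67]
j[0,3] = -85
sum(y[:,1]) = 97.16999999999999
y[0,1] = 86.67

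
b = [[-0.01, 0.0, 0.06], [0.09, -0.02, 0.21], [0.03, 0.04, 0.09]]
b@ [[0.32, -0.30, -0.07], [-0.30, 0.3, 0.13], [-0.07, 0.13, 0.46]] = [[-0.01, 0.01, 0.03], [0.02, -0.01, 0.09], [-0.01, 0.01, 0.04]]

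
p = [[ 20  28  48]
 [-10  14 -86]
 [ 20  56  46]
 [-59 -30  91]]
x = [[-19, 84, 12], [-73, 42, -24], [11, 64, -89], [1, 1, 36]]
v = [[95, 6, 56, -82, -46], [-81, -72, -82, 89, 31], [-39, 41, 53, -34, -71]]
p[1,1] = 14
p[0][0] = 20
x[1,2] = -24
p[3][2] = 91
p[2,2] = 46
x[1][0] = -73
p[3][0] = -59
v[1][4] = 31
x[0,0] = -19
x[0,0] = -19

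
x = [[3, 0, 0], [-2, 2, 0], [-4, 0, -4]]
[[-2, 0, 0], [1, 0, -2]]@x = [[-6, 0, 0], [11, 0, 8]]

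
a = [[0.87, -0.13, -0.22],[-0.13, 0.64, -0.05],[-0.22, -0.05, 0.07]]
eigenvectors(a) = [[0.26, 0.92, -0.29], [0.13, -0.33, -0.93], [0.96, -0.21, 0.21]]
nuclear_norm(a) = 1.58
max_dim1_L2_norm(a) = 0.91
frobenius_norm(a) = 1.14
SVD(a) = [[-0.92,-0.29,0.26], [0.33,-0.93,0.13], [0.21,0.21,0.96]] @ diag([0.9667576723735332, 0.6102216634097793, 0.003020664216687385]) @ [[-0.92, 0.33, 0.21],[-0.29, -0.93, 0.21],[0.26, 0.13, 0.96]]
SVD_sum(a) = [[0.82,-0.3,-0.18], [-0.3,0.11,0.07], [-0.18,0.07,0.04]] + [[0.05, 0.17, -0.04], [0.17, 0.53, -0.12], [-0.04, -0.12, 0.03]] + [[0.0, 0.00, 0.00], [0.0, 0.00, 0.0], [0.00, 0.0, 0.0]]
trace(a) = 1.58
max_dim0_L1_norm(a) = 1.22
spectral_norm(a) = 0.97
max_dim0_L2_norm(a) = 0.91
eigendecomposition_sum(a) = [[0.0, 0.00, 0.0], [0.00, 0.00, 0.00], [0.00, 0.0, 0.0]] + [[0.82,  -0.3,  -0.18], [-0.3,  0.11,  0.07], [-0.18,  0.07,  0.04]] + [[0.05,0.17,-0.04],[0.17,0.53,-0.12],[-0.04,-0.12,0.03]]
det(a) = 0.00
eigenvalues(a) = [0.0, 0.97, 0.61]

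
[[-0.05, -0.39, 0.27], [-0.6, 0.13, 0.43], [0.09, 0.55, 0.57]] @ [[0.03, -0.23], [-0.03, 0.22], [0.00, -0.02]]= [[0.01, -0.08], [-0.02, 0.16], [-0.01, 0.09]]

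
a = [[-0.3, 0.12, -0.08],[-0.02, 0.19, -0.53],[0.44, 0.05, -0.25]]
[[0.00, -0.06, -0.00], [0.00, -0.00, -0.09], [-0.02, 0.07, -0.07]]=a @ [[-0.05, 0.16, -0.06],[-0.12, -0.11, -0.09],[-0.05, -0.04, 0.14]]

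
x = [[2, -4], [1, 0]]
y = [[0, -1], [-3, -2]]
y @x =[[-1, 0], [-8, 12]]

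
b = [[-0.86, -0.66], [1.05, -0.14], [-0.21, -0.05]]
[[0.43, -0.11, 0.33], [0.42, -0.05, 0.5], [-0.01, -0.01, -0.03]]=b@[[0.27, -0.02, 0.35], [-1.01, 0.19, -0.96]]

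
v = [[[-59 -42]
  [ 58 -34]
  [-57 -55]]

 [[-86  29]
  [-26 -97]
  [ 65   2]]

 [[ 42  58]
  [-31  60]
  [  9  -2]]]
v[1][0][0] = -86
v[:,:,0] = [[-59, 58, -57], [-86, -26, 65], [42, -31, 9]]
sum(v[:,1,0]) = 1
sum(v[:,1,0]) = 1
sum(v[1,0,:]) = -57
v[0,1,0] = 58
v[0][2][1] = -55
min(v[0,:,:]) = -59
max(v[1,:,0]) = 65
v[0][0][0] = -59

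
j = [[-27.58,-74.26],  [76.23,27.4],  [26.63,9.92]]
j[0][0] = -27.58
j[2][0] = 26.63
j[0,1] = -74.26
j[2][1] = 9.92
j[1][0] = 76.23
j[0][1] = -74.26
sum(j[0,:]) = -101.84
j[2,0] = 26.63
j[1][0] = 76.23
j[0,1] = -74.26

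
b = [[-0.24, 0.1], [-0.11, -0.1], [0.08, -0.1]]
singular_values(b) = [0.29, 0.15]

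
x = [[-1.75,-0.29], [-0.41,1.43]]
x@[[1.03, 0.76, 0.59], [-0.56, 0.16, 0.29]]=[[-1.64,-1.38,-1.12], [-1.22,-0.08,0.17]]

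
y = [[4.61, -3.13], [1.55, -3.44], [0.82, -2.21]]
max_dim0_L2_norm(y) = 5.15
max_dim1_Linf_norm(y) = 4.61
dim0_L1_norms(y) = [6.98, 8.78]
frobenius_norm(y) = 7.13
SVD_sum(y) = [[3.75, -3.95], [2.45, -2.58], [1.49, -1.57]] + [[0.86, 0.82], [-0.90, -0.86], [-0.67, -0.64]]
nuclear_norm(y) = 8.81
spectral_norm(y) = 6.86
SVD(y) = [[-0.79, 0.61], [-0.52, -0.64], [-0.32, -0.47]] @ diag([6.857259702694209, 1.9543769774038338]) @ [[-0.69, 0.72], [0.72, 0.69]]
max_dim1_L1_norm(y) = 7.74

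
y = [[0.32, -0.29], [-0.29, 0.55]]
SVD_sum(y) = [[0.24, -0.35],[-0.35, 0.51]] + [[0.08, 0.06],[0.06, 0.04]]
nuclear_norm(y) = 0.87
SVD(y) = [[-0.56, 0.83], [0.83, 0.56]] @ diag([0.74696954979613, 0.12303045020387005]) @ [[-0.56, 0.83],[0.83, 0.56]]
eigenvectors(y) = [[-0.83, 0.56],[-0.56, -0.83]]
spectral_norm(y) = 0.75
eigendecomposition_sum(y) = [[0.08, 0.06], [0.06, 0.04]] + [[0.24,-0.35], [-0.35,0.51]]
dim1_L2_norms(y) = [0.43, 0.62]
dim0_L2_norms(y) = [0.43, 0.62]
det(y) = 0.09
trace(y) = 0.87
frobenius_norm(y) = 0.76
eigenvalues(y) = [0.12, 0.75]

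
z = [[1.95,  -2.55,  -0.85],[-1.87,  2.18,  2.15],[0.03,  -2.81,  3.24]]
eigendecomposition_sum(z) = [[0.27-0.00j,(0.23+0j),-0.09+0.00j],[(0.13-0j),0.11+0.00j,(-0.04+0j)],[(0.12-0j),0.10+0.00j,-0.04+0.00j]] + [[(0.84-0.62j), (-1.39-0.38j), -0.38+1.75j], [-1.00+0.16j, 1.04+0.94j, 1.10-1.35j], [-0.05-1.39j, -1.46+1.24j, (1.64+1.73j)]] + [[0.84+0.62j, -1.39+0.38j, -0.38-1.75j], [-1.00-0.16j, 1.04-0.94j, (1.1+1.35j)], [-0.05+1.39j, -1.46-1.24j, 1.64-1.73j]]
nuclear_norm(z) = 9.43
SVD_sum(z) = [[1.62,-2.80,-0.33], [-1.51,2.61,0.31], [1.05,-1.81,-0.21]] + [[0.16, 0.17, -0.59], [-0.50, -0.50, 1.78], [-0.97, -0.98, 3.47]] + [[0.16, 0.09, 0.07], [0.14, 0.07, 0.06], [-0.05, -0.02, -0.02]]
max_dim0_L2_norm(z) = 4.38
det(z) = 5.53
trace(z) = 7.37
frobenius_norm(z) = 6.50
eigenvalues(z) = [(0.33+0j), (3.52+2.05j), (3.52-2.05j)]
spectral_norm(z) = 4.92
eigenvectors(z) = [[0.83+0.00j, 0.29+0.43j, 0.29-0.43j], [0.40+0.00j, (-0.07-0.5j), -0.07+0.50j], [0.38+0.00j, (0.69+0j), 0.69-0.00j]]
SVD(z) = [[0.66, -0.15, -0.73], [-0.62, 0.45, -0.65], [0.43, 0.88, 0.21]] @ diag([4.917636183494263, 4.2474332340808925, 0.2646984866090251]) @ [[0.5, -0.86, -0.10], [-0.26, -0.26, 0.93], [-0.83, -0.44, -0.35]]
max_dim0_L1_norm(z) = 7.54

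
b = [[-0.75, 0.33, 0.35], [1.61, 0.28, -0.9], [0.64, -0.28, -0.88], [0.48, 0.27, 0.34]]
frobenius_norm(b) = 2.44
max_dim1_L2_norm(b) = 1.87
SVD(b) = [[-0.36, 0.14, 0.86], [0.81, 0.30, 0.40], [0.45, -0.60, 0.04], [0.1, 0.73, -0.3]] @ diag([2.2669444224298316, 0.8188334970097341, 0.38232798719043554]) @ [[0.84, 0.00, -0.54],  [0.42, 0.61, 0.67],  [-0.33, 0.80, -0.51]]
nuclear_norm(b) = 3.47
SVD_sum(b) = [[-0.69,-0.00,0.44],  [1.55,0.01,-0.99],  [0.85,0.00,-0.54],  [0.19,0.0,-0.12]] + [[0.05, 0.07, 0.08],[0.11, 0.15, 0.17],[-0.21, -0.3, -0.33],[0.25, 0.36, 0.40]] + [[-0.11,0.26,-0.17], [-0.05,0.12,-0.08], [-0.00,0.01,-0.01], [0.04,-0.09,0.06]]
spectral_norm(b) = 2.27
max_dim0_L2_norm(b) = 1.95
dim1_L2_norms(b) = [0.89, 1.87, 1.12, 0.65]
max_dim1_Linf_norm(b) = 1.61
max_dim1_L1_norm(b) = 2.79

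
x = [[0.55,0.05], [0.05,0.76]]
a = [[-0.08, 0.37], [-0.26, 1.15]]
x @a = [[-0.06, 0.26], [-0.2, 0.89]]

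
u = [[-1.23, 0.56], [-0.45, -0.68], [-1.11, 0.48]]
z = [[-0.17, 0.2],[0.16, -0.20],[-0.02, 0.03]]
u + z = [[-1.4, 0.76], [-0.29, -0.88], [-1.13, 0.51]]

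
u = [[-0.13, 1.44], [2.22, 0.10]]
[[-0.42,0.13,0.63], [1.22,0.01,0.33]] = u @[[0.56, 0.0, 0.13], [-0.24, 0.09, 0.45]]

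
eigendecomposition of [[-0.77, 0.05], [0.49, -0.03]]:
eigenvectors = [[-0.84, -0.06],  [0.54, -1.0]]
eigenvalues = [-0.8, 0.0]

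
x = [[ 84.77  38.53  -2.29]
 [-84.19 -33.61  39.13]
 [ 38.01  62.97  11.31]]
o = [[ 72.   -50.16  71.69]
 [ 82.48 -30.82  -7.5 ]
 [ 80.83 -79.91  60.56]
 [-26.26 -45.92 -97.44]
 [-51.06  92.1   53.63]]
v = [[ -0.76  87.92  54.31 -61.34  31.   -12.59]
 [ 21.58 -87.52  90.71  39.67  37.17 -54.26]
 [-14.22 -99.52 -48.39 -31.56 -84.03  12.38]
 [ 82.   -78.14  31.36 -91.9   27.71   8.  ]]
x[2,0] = 38.01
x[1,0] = -84.19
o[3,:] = [-26.26, -45.92, -97.44]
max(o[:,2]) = 71.69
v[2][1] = -99.52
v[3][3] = -91.9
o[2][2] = 60.56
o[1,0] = 82.48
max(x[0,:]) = 84.77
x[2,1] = 62.97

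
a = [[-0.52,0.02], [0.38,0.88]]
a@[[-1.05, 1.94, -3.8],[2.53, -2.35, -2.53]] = [[0.6, -1.06, 1.93], [1.83, -1.33, -3.67]]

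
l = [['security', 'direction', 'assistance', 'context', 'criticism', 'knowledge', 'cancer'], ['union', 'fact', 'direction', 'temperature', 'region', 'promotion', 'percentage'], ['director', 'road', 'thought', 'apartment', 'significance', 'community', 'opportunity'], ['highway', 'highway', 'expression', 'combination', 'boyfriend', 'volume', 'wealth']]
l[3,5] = 'volume'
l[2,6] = 'opportunity'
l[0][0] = 'security'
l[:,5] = ['knowledge', 'promotion', 'community', 'volume']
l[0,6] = 'cancer'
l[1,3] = 'temperature'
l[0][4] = 'criticism'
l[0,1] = 'direction'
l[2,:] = ['director', 'road', 'thought', 'apartment', 'significance', 'community', 'opportunity']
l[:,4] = ['criticism', 'region', 'significance', 'boyfriend']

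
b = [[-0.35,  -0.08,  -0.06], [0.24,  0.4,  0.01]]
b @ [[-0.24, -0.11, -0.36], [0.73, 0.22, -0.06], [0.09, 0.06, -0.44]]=[[0.02,0.02,0.16], [0.24,0.06,-0.11]]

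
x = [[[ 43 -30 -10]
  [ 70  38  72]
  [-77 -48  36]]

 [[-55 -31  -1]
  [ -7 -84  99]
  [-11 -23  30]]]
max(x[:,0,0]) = 43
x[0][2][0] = -77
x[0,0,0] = 43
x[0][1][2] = 72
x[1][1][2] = 99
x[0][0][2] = -10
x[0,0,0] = 43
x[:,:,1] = [[-30, 38, -48], [-31, -84, -23]]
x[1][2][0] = -11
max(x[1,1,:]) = 99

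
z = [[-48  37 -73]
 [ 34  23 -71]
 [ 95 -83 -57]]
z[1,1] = 23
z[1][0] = 34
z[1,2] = -71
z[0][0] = -48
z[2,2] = -57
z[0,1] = 37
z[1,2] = -71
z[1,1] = 23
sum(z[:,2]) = -201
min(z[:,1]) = -83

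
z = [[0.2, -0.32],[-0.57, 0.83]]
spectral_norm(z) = 1.08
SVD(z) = [[-0.35, 0.94], [0.94, 0.35]] @ diag([1.0751592110308033, 0.01525355485191508]) @ [[-0.56, 0.83], [-0.83, -0.56]]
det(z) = -0.02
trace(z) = 1.03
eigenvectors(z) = [[-0.83,0.35],  [-0.56,-0.94]]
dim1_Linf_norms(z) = [0.32, 0.83]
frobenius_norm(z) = 1.08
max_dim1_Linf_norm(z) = 0.83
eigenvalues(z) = [-0.02, 1.05]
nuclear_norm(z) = 1.09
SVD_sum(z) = [[0.21,  -0.31], [-0.57,  0.83]] + [[-0.01, -0.01],[-0.0, -0.0]]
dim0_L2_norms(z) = [0.6, 0.89]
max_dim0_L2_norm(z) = 0.89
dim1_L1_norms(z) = [0.52, 1.4]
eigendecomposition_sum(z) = [[-0.01, -0.00], [-0.01, -0.00]] + [[0.21, -0.32], [-0.56, 0.83]]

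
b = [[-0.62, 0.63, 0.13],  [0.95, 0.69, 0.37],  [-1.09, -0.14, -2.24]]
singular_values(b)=[2.64, 0.9, 0.88]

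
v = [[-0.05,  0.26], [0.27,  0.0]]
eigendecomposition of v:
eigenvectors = [[-0.73, -0.67], [0.68, -0.75]]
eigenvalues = [-0.29, 0.24]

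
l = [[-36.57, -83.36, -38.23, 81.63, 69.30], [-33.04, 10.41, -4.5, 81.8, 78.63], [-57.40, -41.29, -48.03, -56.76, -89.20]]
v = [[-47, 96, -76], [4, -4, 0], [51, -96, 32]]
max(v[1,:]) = 4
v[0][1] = 96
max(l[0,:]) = 81.63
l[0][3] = 81.63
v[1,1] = -4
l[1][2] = -4.5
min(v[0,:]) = -76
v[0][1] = 96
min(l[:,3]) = -56.76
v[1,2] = 0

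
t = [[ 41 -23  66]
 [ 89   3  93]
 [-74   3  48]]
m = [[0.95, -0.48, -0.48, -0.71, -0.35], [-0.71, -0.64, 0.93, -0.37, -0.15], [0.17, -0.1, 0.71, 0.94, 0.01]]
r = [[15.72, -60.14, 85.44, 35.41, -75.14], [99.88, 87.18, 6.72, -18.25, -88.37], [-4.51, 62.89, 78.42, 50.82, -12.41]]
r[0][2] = 85.44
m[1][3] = -0.373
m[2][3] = 0.941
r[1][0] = 99.88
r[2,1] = 62.89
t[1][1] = 3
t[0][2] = 66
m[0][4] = -0.354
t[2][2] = 48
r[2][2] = 78.42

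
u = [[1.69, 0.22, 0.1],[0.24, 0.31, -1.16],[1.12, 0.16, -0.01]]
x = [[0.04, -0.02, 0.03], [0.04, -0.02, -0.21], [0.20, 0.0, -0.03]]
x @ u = [[0.10, 0.01, 0.03], [-0.17, -0.03, 0.03], [0.30, 0.04, 0.02]]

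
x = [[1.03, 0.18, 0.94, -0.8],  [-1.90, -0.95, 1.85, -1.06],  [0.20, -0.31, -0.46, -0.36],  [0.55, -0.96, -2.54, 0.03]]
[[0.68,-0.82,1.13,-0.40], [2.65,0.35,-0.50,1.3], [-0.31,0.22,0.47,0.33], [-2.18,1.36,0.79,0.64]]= x@[[-0.27, -0.16, 0.74, -0.60], [-0.27, -0.89, -0.36, -0.08], [0.9, -0.23, -0.02, -0.36], [-0.2, 0.35, -0.57, -0.71]]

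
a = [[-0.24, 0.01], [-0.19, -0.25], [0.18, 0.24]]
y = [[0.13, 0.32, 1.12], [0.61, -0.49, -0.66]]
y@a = [[0.11, 0.19], [-0.17, -0.03]]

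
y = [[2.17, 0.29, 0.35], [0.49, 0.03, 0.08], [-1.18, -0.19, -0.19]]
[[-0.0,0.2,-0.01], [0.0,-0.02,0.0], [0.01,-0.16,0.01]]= y @ [[0.01,-0.15,0.02], [-0.09,1.78,-0.18], [-0.0,0.02,-0.00]]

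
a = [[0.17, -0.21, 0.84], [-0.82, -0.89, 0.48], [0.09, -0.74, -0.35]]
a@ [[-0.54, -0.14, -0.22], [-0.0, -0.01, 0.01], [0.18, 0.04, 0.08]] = [[0.06,0.01,0.03],[0.53,0.14,0.21],[-0.11,-0.02,-0.06]]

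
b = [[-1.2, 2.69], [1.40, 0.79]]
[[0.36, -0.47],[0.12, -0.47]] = b@[[0.01, -0.19], [0.14, -0.26]]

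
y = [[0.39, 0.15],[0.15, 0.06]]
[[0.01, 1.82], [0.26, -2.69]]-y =[[-0.38, 1.67],[0.11, -2.75]]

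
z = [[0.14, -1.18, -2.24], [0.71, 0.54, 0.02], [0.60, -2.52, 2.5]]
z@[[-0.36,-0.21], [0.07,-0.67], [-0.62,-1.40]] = [[1.26, 3.90], [-0.23, -0.54], [-1.94, -1.94]]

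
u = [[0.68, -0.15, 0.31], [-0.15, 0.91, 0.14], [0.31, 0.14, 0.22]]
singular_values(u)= [0.98, 0.8, 0.02]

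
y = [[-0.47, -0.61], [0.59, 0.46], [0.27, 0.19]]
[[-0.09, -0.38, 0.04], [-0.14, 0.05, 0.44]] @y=[[-0.17, -0.11],[0.21, 0.19]]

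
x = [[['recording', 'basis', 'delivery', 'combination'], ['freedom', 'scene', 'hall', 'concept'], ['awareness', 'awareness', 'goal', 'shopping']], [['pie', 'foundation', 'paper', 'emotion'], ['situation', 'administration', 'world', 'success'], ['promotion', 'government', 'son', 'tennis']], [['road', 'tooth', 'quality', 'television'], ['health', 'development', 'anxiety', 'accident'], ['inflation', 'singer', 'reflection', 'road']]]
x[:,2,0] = ['awareness', 'promotion', 'inflation']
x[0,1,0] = 'freedom'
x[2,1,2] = 'anxiety'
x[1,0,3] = 'emotion'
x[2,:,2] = ['quality', 'anxiety', 'reflection']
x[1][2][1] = 'government'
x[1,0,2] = 'paper'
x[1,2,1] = 'government'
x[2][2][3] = 'road'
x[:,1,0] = ['freedom', 'situation', 'health']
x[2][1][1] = 'development'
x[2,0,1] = 'tooth'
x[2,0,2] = 'quality'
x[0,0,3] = 'combination'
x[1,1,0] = 'situation'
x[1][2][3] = 'tennis'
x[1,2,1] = 'government'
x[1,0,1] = 'foundation'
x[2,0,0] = 'road'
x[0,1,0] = 'freedom'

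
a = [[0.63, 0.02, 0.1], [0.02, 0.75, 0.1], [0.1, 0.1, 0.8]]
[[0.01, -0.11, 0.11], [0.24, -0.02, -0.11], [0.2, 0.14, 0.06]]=a @ [[-0.02, -0.20, 0.16],[0.29, -0.05, -0.16],[0.21, 0.2, 0.08]]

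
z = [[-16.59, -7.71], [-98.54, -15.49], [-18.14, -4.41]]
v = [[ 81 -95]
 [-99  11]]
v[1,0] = -99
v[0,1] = -95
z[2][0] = -18.14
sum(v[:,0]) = -18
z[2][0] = -18.14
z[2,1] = -4.41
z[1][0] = -98.54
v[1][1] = 11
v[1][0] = -99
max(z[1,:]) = -15.49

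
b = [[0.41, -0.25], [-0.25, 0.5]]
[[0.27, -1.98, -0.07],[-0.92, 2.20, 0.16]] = b @ [[-0.65, -3.08, 0.03], [-2.16, 2.85, 0.34]]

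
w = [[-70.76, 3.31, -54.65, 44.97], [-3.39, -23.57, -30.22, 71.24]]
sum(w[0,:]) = -77.13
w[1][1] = -23.57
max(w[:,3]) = 71.24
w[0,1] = 3.31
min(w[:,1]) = -23.57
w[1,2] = -30.22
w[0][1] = 3.31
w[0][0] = -70.76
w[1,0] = -3.39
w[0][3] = 44.97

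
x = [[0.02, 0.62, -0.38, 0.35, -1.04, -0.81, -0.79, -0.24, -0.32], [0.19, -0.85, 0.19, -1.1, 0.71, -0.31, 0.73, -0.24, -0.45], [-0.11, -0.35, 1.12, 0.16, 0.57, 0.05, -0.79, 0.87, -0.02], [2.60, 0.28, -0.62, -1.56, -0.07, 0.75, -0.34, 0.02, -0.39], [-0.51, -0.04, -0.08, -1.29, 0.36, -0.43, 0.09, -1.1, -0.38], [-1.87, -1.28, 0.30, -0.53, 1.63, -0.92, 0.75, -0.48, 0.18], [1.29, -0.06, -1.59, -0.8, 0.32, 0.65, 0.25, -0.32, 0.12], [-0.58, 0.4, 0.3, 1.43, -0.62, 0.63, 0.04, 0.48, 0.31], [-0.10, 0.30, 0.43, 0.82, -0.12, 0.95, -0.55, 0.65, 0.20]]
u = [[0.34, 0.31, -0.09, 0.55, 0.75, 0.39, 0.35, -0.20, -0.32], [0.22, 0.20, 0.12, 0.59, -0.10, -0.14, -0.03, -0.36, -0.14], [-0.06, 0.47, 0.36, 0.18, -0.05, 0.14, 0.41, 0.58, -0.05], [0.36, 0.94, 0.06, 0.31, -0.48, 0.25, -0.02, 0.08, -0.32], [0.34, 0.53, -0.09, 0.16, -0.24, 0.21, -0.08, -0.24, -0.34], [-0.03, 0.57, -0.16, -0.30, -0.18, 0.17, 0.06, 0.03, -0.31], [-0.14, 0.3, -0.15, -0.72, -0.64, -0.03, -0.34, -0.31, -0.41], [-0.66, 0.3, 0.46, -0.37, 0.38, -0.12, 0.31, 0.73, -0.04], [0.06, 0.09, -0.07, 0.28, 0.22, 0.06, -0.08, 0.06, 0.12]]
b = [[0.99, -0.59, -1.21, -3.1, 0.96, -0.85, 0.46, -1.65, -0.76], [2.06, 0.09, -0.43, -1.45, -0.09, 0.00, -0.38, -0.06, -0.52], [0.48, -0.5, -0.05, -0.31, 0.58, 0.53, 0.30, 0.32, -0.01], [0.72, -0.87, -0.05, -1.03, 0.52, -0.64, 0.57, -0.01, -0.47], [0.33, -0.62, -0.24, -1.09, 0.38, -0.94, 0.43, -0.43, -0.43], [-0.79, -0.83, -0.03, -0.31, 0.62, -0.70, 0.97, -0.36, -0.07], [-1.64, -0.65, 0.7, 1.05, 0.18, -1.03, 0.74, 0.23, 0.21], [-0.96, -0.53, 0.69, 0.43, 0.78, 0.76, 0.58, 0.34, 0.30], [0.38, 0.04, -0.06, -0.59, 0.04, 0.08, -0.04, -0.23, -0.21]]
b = u @ x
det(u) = 0.00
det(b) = 0.00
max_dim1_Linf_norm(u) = 0.94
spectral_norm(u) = 1.79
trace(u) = 1.65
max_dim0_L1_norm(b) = 9.36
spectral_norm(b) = 5.46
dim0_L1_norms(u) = [2.21, 3.71, 1.56, 3.46, 3.04, 1.51, 1.68, 2.59, 2.05]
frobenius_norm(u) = 3.03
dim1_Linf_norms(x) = [1.04, 1.1, 1.12, 2.6, 1.29, 1.87, 1.59, 1.43, 0.95]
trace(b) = 0.55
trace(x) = -0.90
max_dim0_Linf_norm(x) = 2.6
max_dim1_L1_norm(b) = 10.57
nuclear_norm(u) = 6.68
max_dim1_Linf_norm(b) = 3.1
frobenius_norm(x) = 6.75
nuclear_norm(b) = 12.68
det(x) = -0.00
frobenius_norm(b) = 6.84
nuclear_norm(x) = 14.60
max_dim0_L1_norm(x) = 8.04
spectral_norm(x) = 4.39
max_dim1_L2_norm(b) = 4.19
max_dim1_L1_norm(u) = 3.37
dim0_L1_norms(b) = [8.35, 4.72, 3.46, 9.36, 4.15, 5.53, 4.47, 3.63, 2.98]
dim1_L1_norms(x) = [4.57, 4.77, 4.04, 6.63, 4.28, 7.94, 5.4, 4.79, 4.12]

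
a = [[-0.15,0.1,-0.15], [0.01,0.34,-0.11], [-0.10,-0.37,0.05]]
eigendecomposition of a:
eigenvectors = [[0.9, -0.59, 0.28], [0.07, 0.26, 0.67], [0.44, 0.76, -0.68]]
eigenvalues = [-0.22, -0.0, 0.46]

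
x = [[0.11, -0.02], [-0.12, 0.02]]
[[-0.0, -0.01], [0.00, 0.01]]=x@ [[-0.04, -0.08], [0.01, 0.03]]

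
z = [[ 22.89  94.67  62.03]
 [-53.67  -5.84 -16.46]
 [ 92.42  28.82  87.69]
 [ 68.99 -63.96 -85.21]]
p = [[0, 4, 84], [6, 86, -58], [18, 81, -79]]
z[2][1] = 28.82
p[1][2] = -58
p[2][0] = 18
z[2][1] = 28.82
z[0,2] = 62.03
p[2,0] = 18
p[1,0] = 6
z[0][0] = 22.89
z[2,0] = 92.42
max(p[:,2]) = 84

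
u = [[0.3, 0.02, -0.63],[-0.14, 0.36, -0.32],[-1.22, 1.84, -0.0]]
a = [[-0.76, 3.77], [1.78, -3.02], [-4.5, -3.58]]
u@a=[[2.64, 3.33], [2.19, -0.47], [4.20, -10.16]]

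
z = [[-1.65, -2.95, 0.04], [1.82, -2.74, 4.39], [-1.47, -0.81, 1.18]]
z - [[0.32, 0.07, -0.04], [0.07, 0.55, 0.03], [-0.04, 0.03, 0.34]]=[[-1.97, -3.02, 0.08], [1.75, -3.29, 4.36], [-1.43, -0.84, 0.84]]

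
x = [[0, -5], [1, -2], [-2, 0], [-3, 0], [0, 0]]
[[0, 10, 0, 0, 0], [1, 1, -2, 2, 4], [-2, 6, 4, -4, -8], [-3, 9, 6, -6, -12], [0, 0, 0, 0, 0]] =x @ [[1, -3, -2, 2, 4], [0, -2, 0, 0, 0]]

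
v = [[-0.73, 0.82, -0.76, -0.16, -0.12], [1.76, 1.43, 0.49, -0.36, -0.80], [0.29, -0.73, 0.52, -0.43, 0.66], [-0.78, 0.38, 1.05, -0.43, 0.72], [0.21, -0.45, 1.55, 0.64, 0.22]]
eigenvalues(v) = [(2.45+0j), (-1.56+0j), (0.3+0j), (-0.09+0.72j), (-0.09-0.72j)]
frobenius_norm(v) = 3.89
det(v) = -0.62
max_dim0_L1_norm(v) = 4.37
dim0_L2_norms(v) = [2.09, 1.9, 2.14, 0.97, 1.29]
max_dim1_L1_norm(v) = 4.84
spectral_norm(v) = 2.54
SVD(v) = [[0.05,-0.49,0.46,0.14,0.72],[0.93,0.29,0.18,-0.12,0.05],[-0.20,0.34,-0.14,-0.77,0.48],[-0.26,0.28,0.86,-0.16,-0.31],[-0.16,0.69,-0.03,0.59,0.38]] @ diag([2.5435886610223735, 2.3302323654357293, 1.5125100234616526, 0.9778278413725857, 0.07099287400068097]) @ [[0.67,0.59,-0.08,-0.10,-0.43], [0.39,-0.19,0.88,0.06,0.17], [-0.49,0.71,0.34,-0.31,0.21], [-0.29,0.18,0.19,0.82,-0.42], [0.27,0.29,-0.24,0.48,0.75]]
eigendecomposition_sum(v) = [[0.27-0.00j, (0.53+0j), (-0.29+0j), (-0.11+0j), -0.33-0.00j], [0.68-0.00j, 1.33+0.00j, -0.74+0.00j, -0.28+0.00j, (-0.82-0j)], [-0.30+0.00j, (-0.59-0j), 0.33+0.00j, (0.12-0j), (0.36+0j)], [(-0.19+0j), (-0.37-0j), 0.20+0.00j, 0.08-0.00j, 0.23+0.00j], [(-0.38+0j), -0.73-0.00j, 0.41+0.00j, (0.15-0j), 0.45+0.00j]] + [[(-0.65+0j), (0.18+0j), (-0.33+0j), -0.33+0.00j, 0.29+0.00j], [(0.46-0j), (-0.13-0j), (0.24-0j), (0.23-0j), -0.21-0.00j], [(-0.12+0j), (0.04+0j), (-0.06+0j), (-0.06+0j), 0.06+0.00j], [(-0.88+0j), (0.25+0j), (-0.45+0j), (-0.44+0j), 0.40+0.00j], [(0.62-0j), (-0.17-0j), 0.32-0.00j, 0.31-0.00j, -0.28-0.00j]] + [[(0.16+0j), (0.03-0j), 0.15+0.00j, -0.06-0.00j, 0.09-0.00j], [(0.3+0j), 0.06-0.00j, (0.27+0j), (-0.11-0j), 0.16-0.00j], [-0.07+0.00j, (-0.02+0j), (-0.07+0j), 0.03+0.00j, (-0.04+0j)], [0.41+0.00j, (0.08-0j), 0.37+0.00j, (-0.15-0j), 0.22-0.00j], [(0.54+0j), 0.11-0.00j, (0.5+0j), -0.20-0.00j, (0.3-0j)]] + [[(-0.26-0.06j),(0.04-0.07j),(-0.14-0.23j),(0.17+0.03j),-0.09-0.00j], [0.16-0.33j,0.09+0.08j,(0.36-0.11j),(-0.1+0.22j),0.03-0.12j], [(0.4+0.16j),(-0.08+0.11j),0.16+0.41j,(-0.26-0.1j),0.14+0.03j], [-0.06-0.68j,0.21+0.04j,(0.46-0.52j),0.04+0.44j,-0.06-0.22j], [-0.29-0.49j,0.17-0.05j,0.17-0.56j,0.19+0.32j,(-0.13-0.14j)]] + [[(-0.26+0.06j), 0.04+0.07j, -0.14+0.23j, 0.17-0.03j, (-0.09+0j)], [(0.16+0.33j), (0.09-0.08j), (0.36+0.11j), (-0.1-0.22j), 0.03+0.12j], [(0.4-0.16j), (-0.08-0.11j), (0.16-0.41j), (-0.26+0.1j), (0.14-0.03j)], [(-0.06+0.68j), 0.21-0.04j, (0.46+0.52j), (0.04-0.44j), -0.06+0.22j], [(-0.29+0.49j), (0.17+0.05j), 0.17+0.56j, (0.19-0.32j), (-0.13+0.14j)]]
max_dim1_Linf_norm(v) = 1.76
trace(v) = 1.01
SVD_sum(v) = [[0.08, 0.07, -0.01, -0.01, -0.05],[1.59, 1.38, -0.19, -0.23, -1.03],[-0.35, -0.30, 0.04, 0.05, 0.23],[-0.44, -0.38, 0.05, 0.06, 0.29],[-0.27, -0.23, 0.03, 0.04, 0.17]] + [[-0.44, 0.21, -1.01, -0.07, -0.2], [0.26, -0.13, 0.61, 0.04, 0.12], [0.31, -0.15, 0.7, 0.05, 0.14], [0.25, -0.12, 0.58, 0.04, 0.11], [0.62, -0.3, 1.43, 0.10, 0.28]] + [[-0.34,  0.5,  0.24,  -0.22,  0.15], [-0.13,  0.19,  0.09,  -0.08,  0.06], [0.1,  -0.15,  -0.07,  0.06,  -0.04], [-0.63,  0.92,  0.44,  -0.40,  0.27], [0.02,  -0.03,  -0.01,  0.01,  -0.01]] + [[-0.04, 0.03, 0.03, 0.11, -0.06],[0.03, -0.02, -0.02, -0.09, 0.05],[0.22, -0.14, -0.14, -0.61, 0.32],[0.05, -0.03, -0.03, -0.13, 0.07],[-0.17, 0.11, 0.11, 0.47, -0.24]] + [[0.01, 0.01, -0.01, 0.02, 0.04], [0.00, 0.00, -0.0, 0.00, 0.0], [0.01, 0.01, -0.01, 0.02, 0.03], [-0.01, -0.01, 0.01, -0.01, -0.02], [0.01, 0.01, -0.01, 0.01, 0.02]]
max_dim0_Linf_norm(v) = 1.76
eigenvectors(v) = [[0.30+0.00j, (0.48+0j), -0.21+0.00j, -0.07+0.23j, -0.07-0.23j], [0.76+0.00j, -0.34+0.00j, (-0.39+0j), (-0.29-0.18j), (-0.29+0.18j)], [-0.34+0.00j, 0.09+0.00j, 0.10+0.00j, 0.18-0.35j, (0.18+0.35j)], [(-0.21+0j), 0.65+0.00j, -0.53+0.00j, (-0.63+0j), (-0.63-0j)], [-0.42+0.00j, (-0.46+0j), (-0.71+0j), (-0.48+0.22j), -0.48-0.22j]]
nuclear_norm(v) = 7.44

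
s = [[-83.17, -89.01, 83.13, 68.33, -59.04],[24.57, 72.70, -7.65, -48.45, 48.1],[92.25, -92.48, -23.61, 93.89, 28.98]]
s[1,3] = -48.45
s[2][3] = 93.89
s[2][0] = 92.25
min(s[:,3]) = -48.45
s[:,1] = [-89.01, 72.7, -92.48]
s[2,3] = 93.89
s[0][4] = -59.04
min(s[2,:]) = -92.48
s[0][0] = -83.17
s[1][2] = -7.65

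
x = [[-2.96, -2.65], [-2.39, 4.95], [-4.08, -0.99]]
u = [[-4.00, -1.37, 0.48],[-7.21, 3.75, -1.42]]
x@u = [[30.95, -5.88, 2.34], [-26.13, 21.84, -8.18], [23.46, 1.88, -0.55]]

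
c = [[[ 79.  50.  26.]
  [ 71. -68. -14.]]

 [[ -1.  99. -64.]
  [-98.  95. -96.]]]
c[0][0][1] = 50.0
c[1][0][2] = -64.0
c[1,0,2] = -64.0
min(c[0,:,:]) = -68.0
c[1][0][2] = -64.0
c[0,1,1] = -68.0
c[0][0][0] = 79.0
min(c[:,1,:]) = -98.0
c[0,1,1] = -68.0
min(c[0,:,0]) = 71.0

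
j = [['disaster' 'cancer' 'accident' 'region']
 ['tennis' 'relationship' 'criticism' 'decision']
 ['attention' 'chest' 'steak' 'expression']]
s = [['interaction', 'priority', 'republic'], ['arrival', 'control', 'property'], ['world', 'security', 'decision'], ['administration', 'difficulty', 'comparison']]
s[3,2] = 'comparison'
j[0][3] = 'region'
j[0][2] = 'accident'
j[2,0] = 'attention'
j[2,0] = 'attention'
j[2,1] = 'chest'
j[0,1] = 'cancer'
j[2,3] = 'expression'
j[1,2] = 'criticism'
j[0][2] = 'accident'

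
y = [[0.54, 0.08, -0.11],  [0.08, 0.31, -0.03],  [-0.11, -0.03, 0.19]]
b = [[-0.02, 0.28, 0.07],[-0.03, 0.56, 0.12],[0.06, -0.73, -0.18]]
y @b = [[-0.02,0.28,0.07], [-0.01,0.22,0.05], [0.01,-0.19,-0.05]]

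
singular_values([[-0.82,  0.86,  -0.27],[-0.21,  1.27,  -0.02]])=[1.69, 0.55]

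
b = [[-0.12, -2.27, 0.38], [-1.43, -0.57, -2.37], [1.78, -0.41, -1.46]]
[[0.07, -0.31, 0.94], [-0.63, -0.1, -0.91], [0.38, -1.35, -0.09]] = b @ [[0.29, -0.48, 0.17], [-0.03, 0.21, -0.36], [0.1, 0.28, 0.37]]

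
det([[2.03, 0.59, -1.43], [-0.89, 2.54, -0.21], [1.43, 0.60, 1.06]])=12.058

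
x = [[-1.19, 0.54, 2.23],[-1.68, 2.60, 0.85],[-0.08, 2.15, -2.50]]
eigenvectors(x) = [[0.38, 0.84, -0.66], [0.84, 0.43, -0.29], [0.38, 0.34, 0.7]]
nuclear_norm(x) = 7.47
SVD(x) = [[-0.29, 0.64, 0.72],  [-0.82, 0.22, -0.53],  [-0.49, -0.74, 0.46]] @ diag([3.7863924801360658, 3.6779927900216633, 0.001011393943951546]) @ [[0.47, -0.88, -0.03], [-0.29, -0.19, 0.94], [-0.84, -0.43, -0.34]]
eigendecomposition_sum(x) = [[-0.65,1.33,-0.07], [-1.44,2.94,-0.15], [-0.65,1.32,-0.07]] + [[-0.00, 0.00, -0.00], [-0.0, 0.0, -0.00], [-0.0, 0.0, -0.00]] + [[-0.54, -0.79, 2.3], [-0.23, -0.34, 1.00], [0.57, 0.83, -2.43]]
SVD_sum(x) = [[-0.51, 0.98, 0.04], [-1.45, 2.75, 0.10], [-0.87, 1.64, 0.06]] + [[-0.67, -0.44, 2.19],  [-0.23, -0.15, 0.75],  [0.79, 0.51, -2.56]] + [[-0.00,-0.00,-0.00],  [0.0,0.0,0.0],  [-0.0,-0.0,-0.00]]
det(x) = 0.01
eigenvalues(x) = [2.22, -0.0, -3.31]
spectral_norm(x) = 3.79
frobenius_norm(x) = 5.28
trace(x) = -1.09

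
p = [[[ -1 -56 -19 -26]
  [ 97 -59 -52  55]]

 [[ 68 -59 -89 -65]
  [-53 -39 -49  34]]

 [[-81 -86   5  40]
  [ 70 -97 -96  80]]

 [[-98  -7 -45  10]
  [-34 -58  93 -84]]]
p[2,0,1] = -86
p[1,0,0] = 68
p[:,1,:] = [[97, -59, -52, 55], [-53, -39, -49, 34], [70, -97, -96, 80], [-34, -58, 93, -84]]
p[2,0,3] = 40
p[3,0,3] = 10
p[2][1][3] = 80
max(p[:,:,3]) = 80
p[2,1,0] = 70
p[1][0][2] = -89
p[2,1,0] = 70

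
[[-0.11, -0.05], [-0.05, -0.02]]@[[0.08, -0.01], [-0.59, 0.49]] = [[0.02, -0.02],[0.01, -0.01]]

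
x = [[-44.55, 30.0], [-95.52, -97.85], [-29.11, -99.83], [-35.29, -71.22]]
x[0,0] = -44.55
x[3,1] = -71.22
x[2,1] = -99.83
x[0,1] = 30.0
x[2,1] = -99.83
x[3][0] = -35.29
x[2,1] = -99.83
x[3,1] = -71.22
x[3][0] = -35.29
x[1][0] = -95.52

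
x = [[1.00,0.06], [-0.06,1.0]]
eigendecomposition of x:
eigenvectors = [[(0.71+0j),  (0.71-0j)], [0.00+0.71j,  0.00-0.71j]]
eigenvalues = [(1+0.06j), (1-0.06j)]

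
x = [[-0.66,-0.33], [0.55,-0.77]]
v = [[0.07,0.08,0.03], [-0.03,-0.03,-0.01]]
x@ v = [[-0.04, -0.04, -0.02],[0.06, 0.07, 0.02]]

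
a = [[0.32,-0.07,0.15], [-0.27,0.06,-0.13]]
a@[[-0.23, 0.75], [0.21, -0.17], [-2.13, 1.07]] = [[-0.41,0.41], [0.35,-0.35]]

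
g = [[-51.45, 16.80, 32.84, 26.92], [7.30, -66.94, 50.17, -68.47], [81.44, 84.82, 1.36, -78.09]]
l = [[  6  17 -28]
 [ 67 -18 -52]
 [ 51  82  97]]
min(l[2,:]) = 51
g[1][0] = 7.3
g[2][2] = 1.36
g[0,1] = 16.8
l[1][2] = -52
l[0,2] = -28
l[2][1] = 82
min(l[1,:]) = -52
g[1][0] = 7.3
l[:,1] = [17, -18, 82]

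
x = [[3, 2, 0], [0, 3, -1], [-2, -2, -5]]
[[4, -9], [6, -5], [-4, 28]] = x@[[0, -1], [2, -3], [0, -4]]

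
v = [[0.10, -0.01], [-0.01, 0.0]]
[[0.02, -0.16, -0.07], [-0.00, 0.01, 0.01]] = v @ [[0.17, -1.28, -0.61], [-0.58, 3.37, 0.72]]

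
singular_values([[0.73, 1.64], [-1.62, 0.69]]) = [1.8, 1.76]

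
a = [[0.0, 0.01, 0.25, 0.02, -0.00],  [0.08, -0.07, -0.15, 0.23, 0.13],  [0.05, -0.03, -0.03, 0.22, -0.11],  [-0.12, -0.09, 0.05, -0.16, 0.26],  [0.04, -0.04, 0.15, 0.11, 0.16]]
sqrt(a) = [[-0.18-0.16j, (-0.31-0.24j), 0.49-0.31j, (0.27-0.14j), (0.28+0.29j)], [(0.41+0.2j), (0.39+0.37j), (-0.34+0.46j), (-0.1-0.01j), (0.02-0.33j)], [(-0.11-0.06j), (-0.14+0.08j), (0.18+0.15j), (0.09-0.33j), 0.07+0.10j], [(0.13+0.29j), 0.09+0.17j, (-0.03+0.03j), (0.02+0.5j), (0.07-0.42j)], [0.18-0.06j, 0.04-0.04j, 0.18+0.03j, (0.17+0.01j), (0.29+0.05j)]]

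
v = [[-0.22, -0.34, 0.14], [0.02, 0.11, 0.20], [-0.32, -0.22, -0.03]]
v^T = [[-0.22, 0.02, -0.32],[-0.34, 0.11, -0.22],[0.14, 0.20, -0.03]]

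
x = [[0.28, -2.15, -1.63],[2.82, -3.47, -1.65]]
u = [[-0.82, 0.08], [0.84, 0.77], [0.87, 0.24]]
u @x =[[-0.00, 1.49, 1.20],[2.41, -4.48, -2.64],[0.92, -2.70, -1.81]]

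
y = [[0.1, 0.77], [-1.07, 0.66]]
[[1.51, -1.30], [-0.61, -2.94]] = y@[[1.65, 1.58],[1.75, -1.90]]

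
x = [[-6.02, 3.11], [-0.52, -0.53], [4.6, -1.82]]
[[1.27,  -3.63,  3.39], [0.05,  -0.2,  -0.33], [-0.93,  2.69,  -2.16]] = x @ [[-0.17, 0.53, -0.16], [0.08, -0.14, 0.78]]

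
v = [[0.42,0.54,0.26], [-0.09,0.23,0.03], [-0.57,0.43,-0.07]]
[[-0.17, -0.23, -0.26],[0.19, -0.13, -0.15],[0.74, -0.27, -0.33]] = v @ [[-1.06, 0.31, 0.12], [0.36, -0.33, -0.60], [0.3, -0.71, 0.05]]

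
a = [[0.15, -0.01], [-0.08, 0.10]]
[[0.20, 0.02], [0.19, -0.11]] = a @ [[1.57, 0.09], [3.16, -1.05]]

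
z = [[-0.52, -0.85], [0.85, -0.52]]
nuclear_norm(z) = 1.99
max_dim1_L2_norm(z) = 1.0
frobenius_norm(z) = 1.41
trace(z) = -1.04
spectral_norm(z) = 1.00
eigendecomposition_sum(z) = [[-0.26+0.43j,-0.42-0.26j], [(0.43+0.26j),(-0.26+0.43j)]] + [[-0.26-0.43j, (-0.42+0.26j)], [(0.43-0.26j), (-0.26-0.43j)]]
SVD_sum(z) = [[-0.52, 0.00], [0.85, 0.0]] + [[0.00,  -0.85], [0.0,  -0.52]]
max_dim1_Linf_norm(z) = 0.85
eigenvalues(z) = [(-0.52+0.85j), (-0.52-0.85j)]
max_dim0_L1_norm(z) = 1.37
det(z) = 0.99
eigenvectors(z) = [[0.00+0.71j, 0.00-0.71j], [0.71+0.00j, 0.71-0.00j]]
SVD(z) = [[-0.52,0.85], [0.85,0.52]] @ diag([0.9964436762808022, 0.9964436762808021]) @ [[1.0, 0.00], [-0.00, -1.00]]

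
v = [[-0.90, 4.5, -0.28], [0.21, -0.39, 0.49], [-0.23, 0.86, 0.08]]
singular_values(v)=[4.7, 0.49, 0.09]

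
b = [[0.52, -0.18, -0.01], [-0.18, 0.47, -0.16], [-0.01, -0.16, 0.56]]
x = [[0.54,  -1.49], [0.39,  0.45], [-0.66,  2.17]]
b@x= [[0.22, -0.88],[0.19, 0.13],[-0.44, 1.16]]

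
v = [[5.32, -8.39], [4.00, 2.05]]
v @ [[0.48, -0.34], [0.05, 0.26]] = [[2.13, -3.99], [2.02, -0.83]]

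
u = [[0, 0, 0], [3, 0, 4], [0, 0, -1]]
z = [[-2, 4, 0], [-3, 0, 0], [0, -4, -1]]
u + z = [[-2, 4, 0], [0, 0, 4], [0, -4, -2]]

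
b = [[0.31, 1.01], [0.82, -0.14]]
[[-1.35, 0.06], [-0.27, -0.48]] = b @ [[-0.53, -0.55],[-1.17, 0.23]]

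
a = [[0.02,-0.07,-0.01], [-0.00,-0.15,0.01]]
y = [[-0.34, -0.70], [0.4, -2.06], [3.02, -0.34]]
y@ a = [[-0.01, 0.13, -0.0],  [0.01, 0.28, -0.02],  [0.06, -0.16, -0.03]]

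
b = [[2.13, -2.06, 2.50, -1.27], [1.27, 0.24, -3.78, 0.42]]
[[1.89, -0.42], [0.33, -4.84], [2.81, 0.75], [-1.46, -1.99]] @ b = [[3.49, -3.99, 6.31, -2.58], [-5.44, -1.84, 19.12, -2.45], [6.94, -5.61, 4.19, -3.25], [-5.64, 2.53, 3.87, 1.02]]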